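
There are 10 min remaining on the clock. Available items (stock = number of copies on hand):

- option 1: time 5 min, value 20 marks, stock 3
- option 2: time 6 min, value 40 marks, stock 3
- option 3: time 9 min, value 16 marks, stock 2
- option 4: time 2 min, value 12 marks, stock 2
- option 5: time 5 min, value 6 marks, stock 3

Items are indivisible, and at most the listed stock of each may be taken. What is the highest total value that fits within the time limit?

64 marks

Best selections within time 10 and stock limits:
- 1×option 2 + 2×option 4: time 10, value 64
- 1×option 2 + 1×option 4: time 8, value 52
- 1×option 1 + 2×option 4: time 9, value 44
Best: 64 marks.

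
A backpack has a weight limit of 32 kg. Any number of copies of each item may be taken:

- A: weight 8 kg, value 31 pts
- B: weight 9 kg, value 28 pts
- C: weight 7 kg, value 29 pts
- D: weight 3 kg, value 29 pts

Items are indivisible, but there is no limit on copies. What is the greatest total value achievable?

290 pts

Best value-per-unit is D at 29/3, and filling with it alone uses weight 10×3=30. No mix of the others beats 10×29 = 290.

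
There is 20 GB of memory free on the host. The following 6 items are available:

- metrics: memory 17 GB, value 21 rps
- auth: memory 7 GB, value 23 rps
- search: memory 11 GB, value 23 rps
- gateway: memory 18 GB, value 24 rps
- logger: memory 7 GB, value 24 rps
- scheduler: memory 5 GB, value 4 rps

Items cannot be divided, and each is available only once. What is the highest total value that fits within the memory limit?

This is a 0/1 knapsack; check combinations near the capacity.
- auth+logger+scheduler: memory 7+7+5=19, value 23+24+4=51
- auth+logger: memory 7+7=14, value 23+24=47
- search+logger: memory 11+7=18, value 23+24=47
- auth+search: memory 7+11=18, value 23+23=46
- logger+scheduler: memory 7+5=12, value 24+4=28
Best: 51 rps.

51 rps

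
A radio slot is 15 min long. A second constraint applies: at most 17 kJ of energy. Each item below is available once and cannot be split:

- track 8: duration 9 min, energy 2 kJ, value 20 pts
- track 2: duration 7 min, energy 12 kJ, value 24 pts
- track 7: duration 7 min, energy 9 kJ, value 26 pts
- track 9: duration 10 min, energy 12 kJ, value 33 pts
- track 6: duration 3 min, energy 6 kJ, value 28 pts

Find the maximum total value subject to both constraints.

54 pts

Feasible sets respecting both limits:
- track 7+track 6: duration 10, energy 15, value 54
- track 8+track 6: duration 12, energy 8, value 48
- track 9: duration 10, energy 12, value 33
- track 6: duration 3, energy 6, value 28
Best: 54 pts.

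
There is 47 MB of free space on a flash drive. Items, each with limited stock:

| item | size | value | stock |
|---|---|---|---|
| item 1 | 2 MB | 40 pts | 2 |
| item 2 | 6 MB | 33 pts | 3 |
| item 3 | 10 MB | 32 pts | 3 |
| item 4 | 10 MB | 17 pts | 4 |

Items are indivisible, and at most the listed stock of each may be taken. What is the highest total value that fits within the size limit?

243 pts

Top feasible selections:
- 2×item 1 + 3×item 2 + 2×item 3: size 42, value 243
- 2×item 1 + 2×item 2 + 3×item 3: size 46, value 242
- 2×item 1 + 3×item 2 + 1×item 3 + 1×item 4: size 42, value 228
- 2×item 1 + 2×item 2 + 2×item 3 + 1×item 4: size 46, value 227
Best: 243 pts.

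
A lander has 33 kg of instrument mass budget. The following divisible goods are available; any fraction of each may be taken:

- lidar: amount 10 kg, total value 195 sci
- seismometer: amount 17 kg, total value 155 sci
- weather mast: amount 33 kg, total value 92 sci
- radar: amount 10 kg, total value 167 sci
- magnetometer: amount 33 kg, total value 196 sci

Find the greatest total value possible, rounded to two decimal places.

Take in order of value per unit:
- lidar (195/10 per unit): all 10 → value 195, running total 195.00
- radar (167/10 per unit): all 10 → value 167, running total 362.00
- seismometer (155/17 per unit): 13 of 17 → value 13×155/17 = 118.5294, running total 480.53
Total 480.53.

480.53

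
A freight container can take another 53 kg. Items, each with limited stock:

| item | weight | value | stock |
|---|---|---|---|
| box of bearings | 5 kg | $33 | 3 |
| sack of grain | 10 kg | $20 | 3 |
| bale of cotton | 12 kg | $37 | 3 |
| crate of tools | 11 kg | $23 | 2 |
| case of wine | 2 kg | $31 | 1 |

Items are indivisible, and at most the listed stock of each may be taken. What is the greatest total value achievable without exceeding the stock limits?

Top feasible selections:
- 3×box of bearings + 3×bale of cotton + 1×case of wine: weight 53, value 241
- 3×box of bearings + 2×bale of cotton + 1×crate of tools + 1×case of wine: weight 52, value 227
Best: $241.

$241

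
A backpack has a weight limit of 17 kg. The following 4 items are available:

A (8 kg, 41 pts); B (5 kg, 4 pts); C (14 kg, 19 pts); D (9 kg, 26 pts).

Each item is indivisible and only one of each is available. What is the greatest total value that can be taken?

Check high-value combinations within 17 kg:
- A+D: weight 8+9=17, value 41+26=67
- A+B: weight 8+5=13, value 41+4=45
- A: weight 8, value 41
Best: 67 pts.

67 pts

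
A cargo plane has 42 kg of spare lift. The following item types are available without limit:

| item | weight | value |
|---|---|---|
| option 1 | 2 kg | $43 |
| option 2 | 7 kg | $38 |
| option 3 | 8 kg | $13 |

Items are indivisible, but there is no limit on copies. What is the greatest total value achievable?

Best value-per-unit is option 1 at 43/2, and filling with it alone uses weight 21×2=42. No mix of the others beats 21×43 = 903.

$903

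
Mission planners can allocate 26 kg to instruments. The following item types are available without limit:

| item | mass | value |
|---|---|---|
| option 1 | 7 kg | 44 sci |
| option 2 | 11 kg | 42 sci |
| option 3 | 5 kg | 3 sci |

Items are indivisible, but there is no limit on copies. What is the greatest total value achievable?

Best value-per-unit is option 1 at 44/7; filling with it alone gives 3×44 = 132.
Optimal mix: 3×option 1 + 1×option 3 → mass 26, value 135.

135 sci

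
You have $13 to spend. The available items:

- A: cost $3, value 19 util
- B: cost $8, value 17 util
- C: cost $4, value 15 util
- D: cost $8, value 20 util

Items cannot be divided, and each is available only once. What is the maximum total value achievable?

This is a 0/1 knapsack; check combinations near the capacity.
- A+D: cost 3+8=11, value 19+20=39
- A+B: cost 3+8=11, value 19+17=36
- C+D: cost 4+8=12, value 15+20=35
- A+C: cost 3+4=7, value 19+15=34
Best: 39 util.

39 util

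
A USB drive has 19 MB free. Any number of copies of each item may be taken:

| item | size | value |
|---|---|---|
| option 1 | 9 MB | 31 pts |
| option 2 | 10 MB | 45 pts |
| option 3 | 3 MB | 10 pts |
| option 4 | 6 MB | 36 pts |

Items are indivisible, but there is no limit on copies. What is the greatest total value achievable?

108 pts

Best value-per-unit is option 4 at 36/6, and filling with it alone uses size 3×6=18. No mix of the others beats 3×36 = 108.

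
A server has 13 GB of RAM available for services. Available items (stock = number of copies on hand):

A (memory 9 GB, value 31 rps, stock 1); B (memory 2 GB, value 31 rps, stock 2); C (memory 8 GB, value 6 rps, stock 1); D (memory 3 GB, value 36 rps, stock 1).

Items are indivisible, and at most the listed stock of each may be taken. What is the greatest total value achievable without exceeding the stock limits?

Best selections within memory 13 and stock limits:
- 2×B + 1×D: memory 7, value 98
- 1×A + 2×B: memory 13, value 93
- 1×B + 1×C + 1×D: memory 13, value 73
Best: 98 rps.

98 rps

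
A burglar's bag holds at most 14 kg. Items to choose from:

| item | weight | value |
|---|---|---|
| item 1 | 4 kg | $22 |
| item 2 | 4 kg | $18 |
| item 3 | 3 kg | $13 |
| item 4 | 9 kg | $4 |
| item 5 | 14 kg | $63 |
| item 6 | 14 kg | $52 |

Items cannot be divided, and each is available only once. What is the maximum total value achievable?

Check high-value combinations within 14 kg:
- item 5: weight 14, value 63
- item 1+item 2+item 3: weight 4+4+3=11, value 22+18+13=53
- item 6: weight 14, value 52
Best: $63.

$63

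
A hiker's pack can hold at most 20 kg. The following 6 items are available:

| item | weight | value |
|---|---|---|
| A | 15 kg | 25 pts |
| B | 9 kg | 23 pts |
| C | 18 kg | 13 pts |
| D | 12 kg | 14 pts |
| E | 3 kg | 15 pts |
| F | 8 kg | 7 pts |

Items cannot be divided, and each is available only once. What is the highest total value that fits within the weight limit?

45 pts

Check high-value combinations within 20 kg:
- B+E+F: weight 9+3+8=20, value 23+15+7=45
- A+E: weight 15+3=18, value 25+15=40
- B+E: weight 9+3=12, value 23+15=38
- B+F: weight 9+8=17, value 23+7=30
Best: 45 pts.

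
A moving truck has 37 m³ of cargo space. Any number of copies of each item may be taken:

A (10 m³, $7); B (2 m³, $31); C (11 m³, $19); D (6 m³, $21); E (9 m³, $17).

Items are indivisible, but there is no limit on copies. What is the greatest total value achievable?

$558

Best value-per-unit is B at 31/2, and filling with it alone uses volume 18×2=36. No mix of the others beats 18×31 = 558.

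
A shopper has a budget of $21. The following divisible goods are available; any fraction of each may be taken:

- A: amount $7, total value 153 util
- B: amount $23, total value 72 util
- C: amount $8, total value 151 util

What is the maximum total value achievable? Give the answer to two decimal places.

322.78

Take in order of value per unit:
- A (153/7 per unit): all 7 → value 153, running total 153.00
- C (151/8 per unit): all 8 → value 151, running total 304.00
- B (72/23 per unit): 6 of 23 → value 6×72/23 = 18.7826, running total 322.78
Total 322.78.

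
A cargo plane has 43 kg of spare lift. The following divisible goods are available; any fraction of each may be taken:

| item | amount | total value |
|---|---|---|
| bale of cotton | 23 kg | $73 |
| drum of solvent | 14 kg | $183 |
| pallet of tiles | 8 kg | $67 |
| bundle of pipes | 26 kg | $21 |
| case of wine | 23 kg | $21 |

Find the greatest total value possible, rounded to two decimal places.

Take in order of value per unit:
- drum of solvent (183/14 per unit): all 14 → value 183, running total 183.00
- pallet of tiles (67/8 per unit): all 8 → value 67, running total 250.00
- bale of cotton (73/23 per unit): 21 of 23 → value 21×73/23 = 66.6522, running total 316.65
Total 316.65.

316.65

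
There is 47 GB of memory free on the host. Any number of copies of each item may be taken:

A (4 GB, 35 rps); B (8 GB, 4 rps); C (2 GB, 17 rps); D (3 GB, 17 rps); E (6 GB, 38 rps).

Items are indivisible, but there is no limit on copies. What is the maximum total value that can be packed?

Best value-per-unit is A at 35/4; filling with it alone gives 11×35 = 385.
Optimal mix: 11×A + 1×C → memory 46, value 402.

402 rps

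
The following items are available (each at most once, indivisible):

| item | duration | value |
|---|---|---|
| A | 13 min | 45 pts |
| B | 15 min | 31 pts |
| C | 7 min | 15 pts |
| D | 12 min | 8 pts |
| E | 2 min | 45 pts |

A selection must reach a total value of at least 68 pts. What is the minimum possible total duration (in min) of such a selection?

Subsets with value ≥ 68, sorted by total duration:
- A+E: duration 15, value 90
- B+E: duration 17, value 76
- C+D+E: duration 21, value 68
- A+C+E: duration 22, value 105
Minimum duration: 15 min.

15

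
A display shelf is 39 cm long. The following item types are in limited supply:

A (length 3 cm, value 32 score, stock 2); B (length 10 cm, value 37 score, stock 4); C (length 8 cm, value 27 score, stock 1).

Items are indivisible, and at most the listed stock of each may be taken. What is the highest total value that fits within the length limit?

Best selections within length 39 and stock limits:
- 2×A + 3×B: length 36, value 175
- 2×A + 2×B + 1×C: length 34, value 165
- 1×A + 3×B: length 33, value 143
- 2×A + 2×B: length 26, value 138
Best: 175 score.

175 score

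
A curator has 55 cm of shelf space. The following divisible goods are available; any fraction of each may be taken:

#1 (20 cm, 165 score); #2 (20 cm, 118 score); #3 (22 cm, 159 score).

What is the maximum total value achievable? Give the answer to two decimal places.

400.70

Take in order of value per unit:
- #1 (165/20 per unit): all 20 → value 165, running total 165.00
- #3 (159/22 per unit): all 22 → value 159, running total 324.00
- #2 (118/20 per unit): 13 of 20 → value 13×118/20 = 76.7000, running total 400.70
Total 400.70.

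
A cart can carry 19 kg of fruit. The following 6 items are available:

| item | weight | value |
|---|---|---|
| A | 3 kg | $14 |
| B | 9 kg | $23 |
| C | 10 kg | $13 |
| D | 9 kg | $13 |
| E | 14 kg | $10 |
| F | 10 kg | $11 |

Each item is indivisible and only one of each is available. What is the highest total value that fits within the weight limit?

$37

This is a 0/1 knapsack; check combinations near the capacity.
- A+B: weight 3+9=12, value 14+23=37
- B+D: weight 9+9=18, value 23+13=36
- B+C: weight 9+10=19, value 23+13=36
- B+F: weight 9+10=19, value 23+11=34
- A+D: weight 3+9=12, value 14+13=27
Best: $37.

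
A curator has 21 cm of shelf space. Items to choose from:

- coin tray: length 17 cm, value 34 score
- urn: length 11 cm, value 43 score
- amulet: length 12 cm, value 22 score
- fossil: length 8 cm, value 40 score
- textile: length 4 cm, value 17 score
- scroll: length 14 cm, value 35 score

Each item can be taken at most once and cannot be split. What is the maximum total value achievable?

83 score

Check high-value combinations within 21 cm:
- urn+fossil: length 11+8=19, value 43+40=83
- amulet+fossil: length 12+8=20, value 22+40=62
- urn+textile: length 11+4=15, value 43+17=60
- fossil+textile: length 8+4=12, value 40+17=57
Best: 83 score.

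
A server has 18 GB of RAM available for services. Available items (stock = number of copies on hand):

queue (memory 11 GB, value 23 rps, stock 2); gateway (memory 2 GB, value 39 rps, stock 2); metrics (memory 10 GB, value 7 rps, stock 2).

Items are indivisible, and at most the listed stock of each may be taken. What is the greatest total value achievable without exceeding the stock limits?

101 rps

Top feasible selections:
- 1×queue + 2×gateway: memory 15, value 101
- 2×gateway + 1×metrics: memory 14, value 85
Best: 101 rps.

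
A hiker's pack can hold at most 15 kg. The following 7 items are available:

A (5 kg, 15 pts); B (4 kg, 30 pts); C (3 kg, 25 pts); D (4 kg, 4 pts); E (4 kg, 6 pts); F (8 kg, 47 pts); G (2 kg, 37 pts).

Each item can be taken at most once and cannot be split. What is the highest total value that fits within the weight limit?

Check high-value combinations within 15 kg:
- B+F+G: weight 4+8+2=14, value 30+47+37=114
- C+F+G: weight 3+8+2=13, value 25+47+37=109
- A+B+C+G: weight 5+4+3+2=14, value 15+30+25+37=107
- B+C+F: weight 4+3+8=15, value 30+25+47=102
- A+F+G: weight 5+8+2=15, value 15+47+37=99
Best: 114 pts.

114 pts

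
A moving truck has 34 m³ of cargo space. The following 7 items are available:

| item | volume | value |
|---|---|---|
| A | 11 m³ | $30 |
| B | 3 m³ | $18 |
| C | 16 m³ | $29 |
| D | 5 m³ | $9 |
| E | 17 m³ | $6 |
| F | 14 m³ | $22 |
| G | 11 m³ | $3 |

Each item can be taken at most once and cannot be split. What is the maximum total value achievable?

$79

Check high-value combinations within 34 m³:
- A+B+D+F: volume 11+3+5+14=33, value 30+18+9+22=79
- A+B+C: volume 11+3+16=30, value 30+18+29=77
- A+B+F: volume 11+3+14=28, value 30+18+22=70
Best: $79.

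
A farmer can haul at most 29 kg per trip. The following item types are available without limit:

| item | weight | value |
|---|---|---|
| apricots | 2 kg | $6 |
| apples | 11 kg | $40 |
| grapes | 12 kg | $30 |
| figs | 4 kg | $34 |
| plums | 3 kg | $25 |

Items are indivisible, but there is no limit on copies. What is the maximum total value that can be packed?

$245

Best value-per-unit is figs at 34/4; filling with it alone gives 7×34 = 238.
Optimal mix: 5×figs + 3×plums → weight 29, value 245.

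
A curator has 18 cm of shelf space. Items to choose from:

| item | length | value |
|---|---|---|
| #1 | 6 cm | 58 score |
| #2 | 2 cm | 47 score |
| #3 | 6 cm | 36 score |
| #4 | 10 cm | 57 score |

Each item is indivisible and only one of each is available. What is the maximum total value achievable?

162 score

This is a 0/1 knapsack; check combinations near the capacity.
- #1+#2+#4: length 6+2+10=18, value 58+47+57=162
- #1+#2+#3: length 6+2+6=14, value 58+47+36=141
- #2+#3+#4: length 2+6+10=18, value 47+36+57=140
- #1+#4: length 6+10=16, value 58+57=115
Best: 162 score.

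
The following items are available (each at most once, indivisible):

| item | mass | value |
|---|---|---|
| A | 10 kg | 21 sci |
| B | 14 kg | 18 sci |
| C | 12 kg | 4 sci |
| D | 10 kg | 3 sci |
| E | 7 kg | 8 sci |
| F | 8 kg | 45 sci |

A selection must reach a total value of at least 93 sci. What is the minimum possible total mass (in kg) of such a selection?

49

Subsets with value ≥ 93, sorted by total mass:
- A+B+D+E+F: mass 49, value 95
- A+B+C+E+F: mass 51, value 96
- A+B+C+D+E+F: mass 61, value 99
Minimum mass: 49 kg.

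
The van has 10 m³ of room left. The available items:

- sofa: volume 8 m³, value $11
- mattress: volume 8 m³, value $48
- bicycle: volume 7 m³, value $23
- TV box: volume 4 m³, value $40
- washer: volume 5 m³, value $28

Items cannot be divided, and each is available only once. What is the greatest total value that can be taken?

$68

Check high-value combinations within 10 m³:
- TV box+washer: volume 4+5=9, value 40+28=68
- mattress: volume 8, value 48
- TV box: volume 4, value 40
- washer: volume 5, value 28
Best: $68.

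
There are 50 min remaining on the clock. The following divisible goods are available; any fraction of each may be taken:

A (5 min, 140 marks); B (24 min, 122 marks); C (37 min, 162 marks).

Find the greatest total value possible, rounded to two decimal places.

Take in order of value per unit:
- A (140/5 per unit): all 5 → value 140, running total 140.00
- B (122/24 per unit): all 24 → value 122, running total 262.00
- C (162/37 per unit): 21 of 37 → value 21×162/37 = 91.9459, running total 353.95
Total 353.95.

353.95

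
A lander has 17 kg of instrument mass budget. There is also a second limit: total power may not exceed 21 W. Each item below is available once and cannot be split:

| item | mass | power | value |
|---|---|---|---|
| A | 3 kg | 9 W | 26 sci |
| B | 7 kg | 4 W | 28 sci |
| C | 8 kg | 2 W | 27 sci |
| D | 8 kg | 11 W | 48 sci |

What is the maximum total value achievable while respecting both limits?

76 sci

Feasible sets respecting both limits:
- B+D: mass 15, power 15, value 76
- C+D: mass 16, power 13, value 75
- A+D: mass 11, power 20, value 74
Best: 76 sci.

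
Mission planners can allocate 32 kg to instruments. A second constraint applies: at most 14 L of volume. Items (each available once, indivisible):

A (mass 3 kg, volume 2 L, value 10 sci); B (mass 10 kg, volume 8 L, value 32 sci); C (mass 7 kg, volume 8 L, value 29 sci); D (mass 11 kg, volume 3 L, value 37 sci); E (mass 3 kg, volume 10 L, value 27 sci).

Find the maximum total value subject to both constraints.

Feasible sets respecting both limits:
- A+B+D: mass 24, volume 13, value 79
- A+C+D: mass 21, volume 13, value 76
- B+D: mass 21, volume 11, value 69
Best: 79 sci.

79 sci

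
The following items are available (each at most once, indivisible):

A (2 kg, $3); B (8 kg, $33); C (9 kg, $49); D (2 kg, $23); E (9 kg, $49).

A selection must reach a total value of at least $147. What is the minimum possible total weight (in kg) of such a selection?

Subsets with value ≥ 147, sorted by total weight:
- B+C+D+E: weight 28, value 154
- A+B+C+D+E: weight 30, value 157
Minimum weight: 28 kg.

28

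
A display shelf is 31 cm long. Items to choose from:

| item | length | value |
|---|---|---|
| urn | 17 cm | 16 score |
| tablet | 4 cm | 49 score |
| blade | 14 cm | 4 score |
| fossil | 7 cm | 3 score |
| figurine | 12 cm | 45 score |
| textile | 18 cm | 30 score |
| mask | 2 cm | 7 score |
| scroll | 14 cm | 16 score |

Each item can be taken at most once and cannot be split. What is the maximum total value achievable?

110 score

Check high-value combinations within 31 cm:
- tablet+figurine+scroll: length 4+12+14=30, value 49+45+16=110
- tablet+fossil+figurine+mask: length 4+7+12+2=25, value 49+3+45+7=104
- tablet+figurine+mask: length 4+12+2=18, value 49+45+7=101
- tablet+blade+figurine: length 4+14+12=30, value 49+4+45=98
Best: 110 score.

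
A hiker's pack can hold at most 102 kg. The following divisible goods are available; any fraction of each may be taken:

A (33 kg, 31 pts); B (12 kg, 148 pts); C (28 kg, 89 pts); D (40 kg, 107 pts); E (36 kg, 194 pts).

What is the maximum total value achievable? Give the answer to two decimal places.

Take in order of value per unit:
- B (148/12 per unit): all 12 → value 148, running total 148.00
- E (194/36 per unit): all 36 → value 194, running total 342.00
- C (89/28 per unit): all 28 → value 89, running total 431.00
- D (107/40 per unit): 26 of 40 → value 26×107/40 = 69.5500, running total 500.55
Total 500.55.

500.55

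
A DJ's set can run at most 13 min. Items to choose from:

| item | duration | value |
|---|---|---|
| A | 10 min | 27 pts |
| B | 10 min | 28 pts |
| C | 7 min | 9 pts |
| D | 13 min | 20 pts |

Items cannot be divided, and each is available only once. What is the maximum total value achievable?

Check high-value combinations within 13 min:
- B: duration 10, value 28
- A: duration 10, value 27
- D: duration 13, value 20
Best: 28 pts.

28 pts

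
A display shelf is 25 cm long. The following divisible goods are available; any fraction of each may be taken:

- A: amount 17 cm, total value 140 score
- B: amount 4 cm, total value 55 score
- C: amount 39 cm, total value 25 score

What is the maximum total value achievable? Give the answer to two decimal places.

197.56

Take in order of value per unit:
- B (55/4 per unit): all 4 → value 55, running total 55.00
- A (140/17 per unit): all 17 → value 140, running total 195.00
- C (25/39 per unit): 4 of 39 → value 4×25/39 = 2.5641, running total 197.56
Total 197.56.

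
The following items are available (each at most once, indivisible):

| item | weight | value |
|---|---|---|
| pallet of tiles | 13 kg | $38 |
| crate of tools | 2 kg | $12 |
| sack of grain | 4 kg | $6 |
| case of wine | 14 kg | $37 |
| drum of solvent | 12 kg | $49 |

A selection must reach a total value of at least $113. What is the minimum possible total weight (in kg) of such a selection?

Subsets with value ≥ 113, sorted by total weight:
- pallet of tiles+case of wine+drum of solvent: weight 39, value 124
- pallet of tiles+crate of tools+case of wine+drum of solvent: weight 41, value 136
- pallet of tiles+sack of grain+case of wine+drum of solvent: weight 43, value 130
Minimum weight: 39 kg.

39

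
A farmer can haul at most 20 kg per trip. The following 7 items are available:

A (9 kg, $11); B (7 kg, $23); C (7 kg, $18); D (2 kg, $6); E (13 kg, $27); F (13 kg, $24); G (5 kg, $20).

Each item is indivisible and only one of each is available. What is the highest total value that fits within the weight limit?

Check high-value combinations within 20 kg:
- B+C+G: weight 7+7+5=19, value 23+18+20=61
- D+E+G: weight 2+13+5=20, value 6+27+20=53
- B+E: weight 7+13=20, value 23+27=50
- D+F+G: weight 2+13+5=20, value 6+24+20=50
Best: $61.

$61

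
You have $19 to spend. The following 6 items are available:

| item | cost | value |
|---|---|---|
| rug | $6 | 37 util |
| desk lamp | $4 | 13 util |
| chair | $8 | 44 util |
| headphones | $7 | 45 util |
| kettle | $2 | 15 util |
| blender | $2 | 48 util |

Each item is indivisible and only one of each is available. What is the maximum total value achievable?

Check high-value combinations within $19:
- chair+headphones+kettle+blender: cost 8+7+2+2=19, value 44+45+15+48=152
- rug+headphones+kettle+blender: cost 6+7+2+2=17, value 37+45+15+48=145
- rug+chair+kettle+blender: cost 6+8+2+2=18, value 37+44+15+48=144
- rug+desk lamp+headphones+blender: cost 6+4+7+2=19, value 37+13+45+48=143
Best: 152 util.

152 util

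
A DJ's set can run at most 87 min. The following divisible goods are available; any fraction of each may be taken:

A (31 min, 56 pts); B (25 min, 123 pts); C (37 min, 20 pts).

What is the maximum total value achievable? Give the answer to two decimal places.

Take in order of value per unit:
- B (123/25 per unit): all 25 → value 123, running total 123.00
- A (56/31 per unit): all 31 → value 56, running total 179.00
- C (20/37 per unit): 31 of 37 → value 31×20/37 = 16.7568, running total 195.76
Total 195.76.

195.76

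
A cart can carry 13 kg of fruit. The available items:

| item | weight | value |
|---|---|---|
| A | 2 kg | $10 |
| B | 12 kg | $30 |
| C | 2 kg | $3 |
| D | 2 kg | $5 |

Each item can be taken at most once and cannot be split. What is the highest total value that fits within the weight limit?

$30

Check high-value combinations within 13 kg:
- B: weight 12, value 30
- A+C+D: weight 2+2+2=6, value 10+3+5=18
- A+D: weight 2+2=4, value 10+5=15
Best: $30.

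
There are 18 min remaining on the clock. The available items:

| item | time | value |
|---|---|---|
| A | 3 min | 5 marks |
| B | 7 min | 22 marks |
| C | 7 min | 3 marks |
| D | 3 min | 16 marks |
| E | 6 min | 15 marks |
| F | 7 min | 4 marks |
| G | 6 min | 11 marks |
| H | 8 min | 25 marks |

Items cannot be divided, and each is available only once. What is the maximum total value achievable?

Check high-value combinations within 18 min:
- B+D+H: time 7+3+8=18, value 22+16+25=63
- D+E+H: time 3+6+8=17, value 16+15+25=56
- B+D+E: time 7+3+6=16, value 22+16+15=53
- D+G+H: time 3+6+8=17, value 16+11+25=52
Best: 63 marks.

63 marks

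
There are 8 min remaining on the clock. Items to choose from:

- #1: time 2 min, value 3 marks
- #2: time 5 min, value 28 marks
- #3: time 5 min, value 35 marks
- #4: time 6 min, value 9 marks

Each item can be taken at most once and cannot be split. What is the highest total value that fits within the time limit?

Check high-value combinations within 8 min:
- #1+#3: time 2+5=7, value 3+35=38
- #3: time 5, value 35
- #1+#2: time 2+5=7, value 3+28=31
- #2: time 5, value 28
- #1+#4: time 2+6=8, value 3+9=12
Best: 38 marks.

38 marks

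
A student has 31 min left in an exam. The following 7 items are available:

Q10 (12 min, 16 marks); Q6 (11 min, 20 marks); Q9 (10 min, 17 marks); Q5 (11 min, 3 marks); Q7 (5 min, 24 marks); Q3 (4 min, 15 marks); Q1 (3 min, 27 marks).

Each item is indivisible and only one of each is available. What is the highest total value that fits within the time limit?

Check high-value combinations within 31 min:
- Q6+Q9+Q7+Q1: time 11+10+5+3=29, value 20+17+24+27=88
- Q10+Q6+Q7+Q1: time 12+11+5+3=31, value 16+20+24+27=87
- Q6+Q7+Q3+Q1: time 11+5+4+3=23, value 20+24+15+27=86
- Q10+Q9+Q7+Q1: time 12+10+5+3=30, value 16+17+24+27=84
Best: 88 marks.

88 marks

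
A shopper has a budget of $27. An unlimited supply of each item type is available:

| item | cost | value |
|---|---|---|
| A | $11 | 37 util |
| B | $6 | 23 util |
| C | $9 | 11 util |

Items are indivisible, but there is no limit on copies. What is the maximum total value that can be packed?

92 util

Best value-per-unit is B at 23/6, and filling with it alone uses cost 4×6=24. No mix of the others beats 4×23 = 92.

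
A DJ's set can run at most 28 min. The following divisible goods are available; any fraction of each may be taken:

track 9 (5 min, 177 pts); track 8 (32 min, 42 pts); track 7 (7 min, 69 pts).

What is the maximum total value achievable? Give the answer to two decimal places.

Take in order of value per unit:
- track 9 (177/5 per unit): all 5 → value 177, running total 177.00
- track 7 (69/7 per unit): all 7 → value 69, running total 246.00
- track 8 (42/32 per unit): 16 of 32 → value 16×42/32 = 21.0000, running total 267.00
Total 267.00.

267.00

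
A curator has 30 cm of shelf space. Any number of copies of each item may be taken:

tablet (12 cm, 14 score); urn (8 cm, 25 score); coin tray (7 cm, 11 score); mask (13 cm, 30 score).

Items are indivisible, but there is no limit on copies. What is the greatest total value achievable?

Best value-per-unit is urn at 25/8; filling with it alone gives 3×25 = 75.
Optimal mix: 2×urn + 1×mask → length 29, value 80.

80 score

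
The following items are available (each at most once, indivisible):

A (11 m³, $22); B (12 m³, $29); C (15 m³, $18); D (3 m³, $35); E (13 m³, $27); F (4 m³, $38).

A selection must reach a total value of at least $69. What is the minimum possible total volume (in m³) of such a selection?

7

Subsets with value ≥ 69, sorted by total volume:
- D+F: volume 7, value 73
- A+D+F: volume 18, value 95
Minimum volume: 7 m³.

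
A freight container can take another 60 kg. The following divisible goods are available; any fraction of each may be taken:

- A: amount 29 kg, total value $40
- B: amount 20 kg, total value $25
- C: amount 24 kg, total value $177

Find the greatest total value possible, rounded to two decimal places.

225.75

Take in order of value per unit:
- C (177/24 per unit): all 24 → value 177, running total 177.00
- A (40/29 per unit): all 29 → value 40, running total 217.00
- B (25/20 per unit): 7 of 20 → value 7×25/20 = 8.7500, running total 225.75
Total 225.75.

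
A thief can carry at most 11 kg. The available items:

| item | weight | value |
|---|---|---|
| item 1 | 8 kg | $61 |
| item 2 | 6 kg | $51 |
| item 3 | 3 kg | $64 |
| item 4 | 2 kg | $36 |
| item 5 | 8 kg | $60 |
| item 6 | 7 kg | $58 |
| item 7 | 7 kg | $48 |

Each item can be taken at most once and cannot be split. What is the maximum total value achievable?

$151

This is a 0/1 knapsack; check combinations near the capacity.
- item 2+item 3+item 4: weight 6+3+2=11, value 51+64+36=151
- item 1+item 3: weight 8+3=11, value 61+64=125
- item 3+item 5: weight 3+8=11, value 64+60=124
- item 3+item 6: weight 3+7=10, value 64+58=122
- item 2+item 3: weight 6+3=9, value 51+64=115
Best: $151.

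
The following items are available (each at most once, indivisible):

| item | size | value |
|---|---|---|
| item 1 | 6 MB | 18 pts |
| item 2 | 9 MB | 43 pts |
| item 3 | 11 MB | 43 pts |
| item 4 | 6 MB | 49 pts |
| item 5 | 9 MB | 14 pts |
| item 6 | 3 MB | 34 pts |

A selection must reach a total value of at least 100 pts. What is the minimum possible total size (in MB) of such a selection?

15

Subsets with value ≥ 100, sorted by total size:
- item 1+item 4+item 6: size 15, value 101
- item 2+item 4+item 6: size 18, value 126
Minimum size: 15 MB.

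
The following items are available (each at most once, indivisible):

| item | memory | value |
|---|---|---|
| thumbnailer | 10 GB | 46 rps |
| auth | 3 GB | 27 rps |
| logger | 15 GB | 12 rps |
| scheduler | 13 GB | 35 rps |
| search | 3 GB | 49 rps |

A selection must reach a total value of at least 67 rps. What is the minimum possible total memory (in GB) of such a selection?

6

Subsets with value ≥ 67, sorted by total memory:
- auth+search: memory 6, value 76
- thumbnailer+search: memory 13, value 95
- thumbnailer+auth: memory 13, value 73
Minimum memory: 6 GB.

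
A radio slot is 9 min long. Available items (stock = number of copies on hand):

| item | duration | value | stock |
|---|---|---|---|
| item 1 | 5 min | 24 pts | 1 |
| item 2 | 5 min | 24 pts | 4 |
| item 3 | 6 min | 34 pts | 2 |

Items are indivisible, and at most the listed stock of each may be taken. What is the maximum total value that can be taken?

34 pts

Best selections within duration 9 and stock limits:
- 1×item 3: duration 6, value 34
- 1×item 2: duration 5, value 24
- 1×item 1: duration 5, value 24
Best: 34 pts.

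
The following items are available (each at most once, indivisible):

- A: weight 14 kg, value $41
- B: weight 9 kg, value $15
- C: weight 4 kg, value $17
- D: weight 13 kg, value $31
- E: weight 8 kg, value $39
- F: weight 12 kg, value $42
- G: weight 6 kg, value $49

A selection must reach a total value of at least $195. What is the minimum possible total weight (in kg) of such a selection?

Subsets with value ≥ 195, sorted by total weight:
- A+B+C+E+F+G: weight 53, value 203
- A+D+E+F+G: weight 53, value 202
- A+C+D+E+F+G: weight 57, value 219
Minimum weight: 53 kg.

53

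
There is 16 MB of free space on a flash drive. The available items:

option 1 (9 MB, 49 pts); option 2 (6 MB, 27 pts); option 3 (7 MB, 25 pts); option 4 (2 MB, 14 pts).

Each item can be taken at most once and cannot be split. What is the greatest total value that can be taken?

76 pts

This is a 0/1 knapsack; check combinations near the capacity.
- option 1+option 2: size 9+6=15, value 49+27=76
- option 1+option 3: size 9+7=16, value 49+25=74
- option 2+option 3+option 4: size 6+7+2=15, value 27+25+14=66
- option 1+option 4: size 9+2=11, value 49+14=63
- option 2+option 3: size 6+7=13, value 27+25=52
Best: 76 pts.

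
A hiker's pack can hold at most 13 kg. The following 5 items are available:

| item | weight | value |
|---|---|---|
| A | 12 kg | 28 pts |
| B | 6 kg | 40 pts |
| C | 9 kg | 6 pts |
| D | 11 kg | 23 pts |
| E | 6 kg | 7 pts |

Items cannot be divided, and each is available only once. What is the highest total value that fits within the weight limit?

Check high-value combinations within 13 kg:
- B+E: weight 6+6=12, value 40+7=47
- B: weight 6, value 40
- A: weight 12, value 28
Best: 47 pts.

47 pts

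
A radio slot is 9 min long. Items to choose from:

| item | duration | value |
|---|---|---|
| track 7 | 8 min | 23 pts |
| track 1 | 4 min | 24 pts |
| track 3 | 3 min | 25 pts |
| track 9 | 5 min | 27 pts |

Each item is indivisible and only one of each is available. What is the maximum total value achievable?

52 pts

Check high-value combinations within 9 min:
- track 3+track 9: duration 3+5=8, value 25+27=52
- track 1+track 9: duration 4+5=9, value 24+27=51
- track 1+track 3: duration 4+3=7, value 24+25=49
- track 9: duration 5, value 27
Best: 52 pts.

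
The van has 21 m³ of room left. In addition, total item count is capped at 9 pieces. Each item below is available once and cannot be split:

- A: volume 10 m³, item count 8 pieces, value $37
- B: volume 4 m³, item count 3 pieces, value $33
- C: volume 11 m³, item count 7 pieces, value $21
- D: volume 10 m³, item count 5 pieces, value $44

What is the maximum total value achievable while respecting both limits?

$77

Feasible sets respecting both limits:
- B+D: volume 14, item count 8, value 77
- D: volume 10, item count 5, value 44
- A: volume 10, item count 8, value 37
- B: volume 4, item count 3, value 33
Best: $77.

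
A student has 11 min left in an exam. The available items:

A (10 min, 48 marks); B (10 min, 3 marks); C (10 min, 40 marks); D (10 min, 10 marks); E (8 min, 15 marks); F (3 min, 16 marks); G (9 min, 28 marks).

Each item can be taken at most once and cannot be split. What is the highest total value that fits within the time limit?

48 marks

Check high-value combinations within 11 min:
- A: time 10, value 48
- C: time 10, value 40
- E+F: time 8+3=11, value 15+16=31
- G: time 9, value 28
Best: 48 marks.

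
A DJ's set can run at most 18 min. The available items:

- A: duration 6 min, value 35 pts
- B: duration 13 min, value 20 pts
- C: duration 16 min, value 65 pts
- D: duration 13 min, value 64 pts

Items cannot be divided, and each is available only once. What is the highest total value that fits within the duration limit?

Check high-value combinations within 18 min:
- C: duration 16, value 65
- D: duration 13, value 64
- A: duration 6, value 35
Best: 65 pts.

65 pts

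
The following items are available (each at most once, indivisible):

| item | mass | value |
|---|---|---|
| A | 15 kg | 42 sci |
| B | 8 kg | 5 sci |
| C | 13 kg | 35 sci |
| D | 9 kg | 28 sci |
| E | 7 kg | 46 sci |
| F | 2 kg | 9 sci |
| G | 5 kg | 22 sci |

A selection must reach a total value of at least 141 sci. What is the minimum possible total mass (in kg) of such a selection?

38

Subsets with value ≥ 141, sorted by total mass:
- A+D+E+F+G: mass 38, value 147
- A+C+E+G: mass 40, value 145
- A+C+E+F+G: mass 42, value 154
Minimum mass: 38 kg.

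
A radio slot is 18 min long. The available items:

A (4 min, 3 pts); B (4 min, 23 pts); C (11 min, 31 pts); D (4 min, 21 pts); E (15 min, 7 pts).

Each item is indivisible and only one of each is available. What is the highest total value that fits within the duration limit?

54 pts

Check high-value combinations within 18 min:
- B+C: duration 4+11=15, value 23+31=54
- C+D: duration 11+4=15, value 31+21=52
- A+B+D: duration 4+4+4=12, value 3+23+21=47
Best: 54 pts.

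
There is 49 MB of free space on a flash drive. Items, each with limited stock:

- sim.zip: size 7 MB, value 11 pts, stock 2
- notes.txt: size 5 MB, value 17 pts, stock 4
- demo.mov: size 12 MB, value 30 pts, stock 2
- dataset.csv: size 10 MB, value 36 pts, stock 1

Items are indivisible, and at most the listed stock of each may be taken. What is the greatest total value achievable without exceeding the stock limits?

Top feasible selections:
- 3×notes.txt + 2×demo.mov + 1×dataset.csv: size 49, value 147
- 1×sim.zip + 4×notes.txt + 1×demo.mov + 1×dataset.csv: size 49, value 145
Best: 147 pts.

147 pts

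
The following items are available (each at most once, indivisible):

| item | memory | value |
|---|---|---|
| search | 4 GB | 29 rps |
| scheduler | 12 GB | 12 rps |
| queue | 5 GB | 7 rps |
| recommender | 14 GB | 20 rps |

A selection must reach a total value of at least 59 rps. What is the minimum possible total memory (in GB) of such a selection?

Subsets with value ≥ 59, sorted by total memory:
- search+scheduler+recommender: memory 30, value 61
- search+scheduler+queue+recommender: memory 35, value 68
Minimum memory: 30 GB.

30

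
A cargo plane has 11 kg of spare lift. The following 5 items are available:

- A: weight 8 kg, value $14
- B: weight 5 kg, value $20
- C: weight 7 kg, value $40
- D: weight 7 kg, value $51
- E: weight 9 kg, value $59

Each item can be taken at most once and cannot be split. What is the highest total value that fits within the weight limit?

Check high-value combinations within 11 kg:
- E: weight 9, value 59
- D: weight 7, value 51
- C: weight 7, value 40
- B: weight 5, value 20
Best: $59.

$59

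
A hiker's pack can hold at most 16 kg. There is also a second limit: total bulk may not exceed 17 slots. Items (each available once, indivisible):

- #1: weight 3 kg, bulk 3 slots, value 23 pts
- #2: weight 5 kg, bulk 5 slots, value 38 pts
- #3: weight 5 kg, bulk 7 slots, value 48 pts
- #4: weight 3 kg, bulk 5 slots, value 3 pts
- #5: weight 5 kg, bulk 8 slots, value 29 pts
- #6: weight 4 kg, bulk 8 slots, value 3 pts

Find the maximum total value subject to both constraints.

109 pts

Feasible sets respecting both limits:
- #1+#2+#3: weight 13, bulk 15, value 109
- #1+#2+#5: weight 13, bulk 16, value 90
- #2+#3+#4: weight 13, bulk 17, value 89
- #2+#3: weight 10, bulk 12, value 86
Best: 109 pts.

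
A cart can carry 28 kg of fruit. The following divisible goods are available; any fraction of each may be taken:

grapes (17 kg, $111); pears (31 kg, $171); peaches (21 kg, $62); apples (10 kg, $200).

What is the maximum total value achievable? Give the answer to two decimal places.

Take in order of value per unit:
- apples (200/10 per unit): all 10 → value 200, running total 200.00
- grapes (111/17 per unit): all 17 → value 111, running total 311.00
- pears (171/31 per unit): 1 of 31 → value 1×171/31 = 5.5161, running total 316.52
Total 316.52.

316.52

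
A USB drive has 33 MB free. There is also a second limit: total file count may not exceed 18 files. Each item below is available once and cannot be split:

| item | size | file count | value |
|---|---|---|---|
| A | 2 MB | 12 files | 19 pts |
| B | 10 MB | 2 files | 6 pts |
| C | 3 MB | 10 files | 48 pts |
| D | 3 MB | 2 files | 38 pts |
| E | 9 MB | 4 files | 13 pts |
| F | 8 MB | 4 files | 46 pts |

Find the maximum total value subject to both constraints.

Feasible sets respecting both limits:
- B+C+D+F: size 24, file count 18, value 138
- C+D+F: size 14, file count 16, value 132
- C+E+F: size 20, file count 18, value 107
Best: 138 pts.

138 pts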